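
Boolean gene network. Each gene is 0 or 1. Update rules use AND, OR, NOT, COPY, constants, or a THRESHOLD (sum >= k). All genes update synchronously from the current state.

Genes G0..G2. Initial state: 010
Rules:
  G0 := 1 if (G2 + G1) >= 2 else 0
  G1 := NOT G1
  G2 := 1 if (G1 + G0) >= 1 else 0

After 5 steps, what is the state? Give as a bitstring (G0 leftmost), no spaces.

Step 1: G0=(0+1>=2)=0 G1=NOT G1=NOT 1=0 G2=(1+0>=1)=1 -> 001
Step 2: G0=(1+0>=2)=0 G1=NOT G1=NOT 0=1 G2=(0+0>=1)=0 -> 010
Step 3: G0=(0+1>=2)=0 G1=NOT G1=NOT 1=0 G2=(1+0>=1)=1 -> 001
Step 4: G0=(1+0>=2)=0 G1=NOT G1=NOT 0=1 G2=(0+0>=1)=0 -> 010
Step 5: G0=(0+1>=2)=0 G1=NOT G1=NOT 1=0 G2=(1+0>=1)=1 -> 001

001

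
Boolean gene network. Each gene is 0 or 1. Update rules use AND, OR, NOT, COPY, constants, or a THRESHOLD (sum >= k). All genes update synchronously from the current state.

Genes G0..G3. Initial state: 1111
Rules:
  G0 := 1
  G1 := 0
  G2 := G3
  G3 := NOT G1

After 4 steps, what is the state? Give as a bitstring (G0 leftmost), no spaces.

Step 1: G0=1(const) G1=0(const) G2=G3=1 G3=NOT G1=NOT 1=0 -> 1010
Step 2: G0=1(const) G1=0(const) G2=G3=0 G3=NOT G1=NOT 0=1 -> 1001
Step 3: G0=1(const) G1=0(const) G2=G3=1 G3=NOT G1=NOT 0=1 -> 1011
Step 4: G0=1(const) G1=0(const) G2=G3=1 G3=NOT G1=NOT 0=1 -> 1011

1011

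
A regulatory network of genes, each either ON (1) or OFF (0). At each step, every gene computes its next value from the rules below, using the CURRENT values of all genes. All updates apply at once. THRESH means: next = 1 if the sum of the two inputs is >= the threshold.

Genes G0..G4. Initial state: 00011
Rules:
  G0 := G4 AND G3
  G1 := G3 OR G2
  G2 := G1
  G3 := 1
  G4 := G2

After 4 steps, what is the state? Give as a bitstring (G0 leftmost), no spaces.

Step 1: G0=G4&G3=1&1=1 G1=G3|G2=1|0=1 G2=G1=0 G3=1(const) G4=G2=0 -> 11010
Step 2: G0=G4&G3=0&1=0 G1=G3|G2=1|0=1 G2=G1=1 G3=1(const) G4=G2=0 -> 01110
Step 3: G0=G4&G3=0&1=0 G1=G3|G2=1|1=1 G2=G1=1 G3=1(const) G4=G2=1 -> 01111
Step 4: G0=G4&G3=1&1=1 G1=G3|G2=1|1=1 G2=G1=1 G3=1(const) G4=G2=1 -> 11111

11111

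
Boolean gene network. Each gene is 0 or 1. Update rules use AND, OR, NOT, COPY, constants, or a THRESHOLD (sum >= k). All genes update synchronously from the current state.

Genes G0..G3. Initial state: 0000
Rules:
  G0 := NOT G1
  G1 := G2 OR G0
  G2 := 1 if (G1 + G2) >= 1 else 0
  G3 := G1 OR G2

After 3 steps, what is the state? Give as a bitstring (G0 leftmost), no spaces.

Step 1: G0=NOT G1=NOT 0=1 G1=G2|G0=0|0=0 G2=(0+0>=1)=0 G3=G1|G2=0|0=0 -> 1000
Step 2: G0=NOT G1=NOT 0=1 G1=G2|G0=0|1=1 G2=(0+0>=1)=0 G3=G1|G2=0|0=0 -> 1100
Step 3: G0=NOT G1=NOT 1=0 G1=G2|G0=0|1=1 G2=(1+0>=1)=1 G3=G1|G2=1|0=1 -> 0111

0111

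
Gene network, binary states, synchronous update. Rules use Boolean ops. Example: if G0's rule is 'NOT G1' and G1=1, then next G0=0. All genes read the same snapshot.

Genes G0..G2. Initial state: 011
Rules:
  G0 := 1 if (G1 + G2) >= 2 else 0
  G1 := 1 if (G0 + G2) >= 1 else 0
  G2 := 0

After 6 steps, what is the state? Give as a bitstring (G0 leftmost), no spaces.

Step 1: G0=(1+1>=2)=1 G1=(0+1>=1)=1 G2=0(const) -> 110
Step 2: G0=(1+0>=2)=0 G1=(1+0>=1)=1 G2=0(const) -> 010
Step 3: G0=(1+0>=2)=0 G1=(0+0>=1)=0 G2=0(const) -> 000
Step 4: G0=(0+0>=2)=0 G1=(0+0>=1)=0 G2=0(const) -> 000
Step 5: G0=(0+0>=2)=0 G1=(0+0>=1)=0 G2=0(const) -> 000
Step 6: G0=(0+0>=2)=0 G1=(0+0>=1)=0 G2=0(const) -> 000

000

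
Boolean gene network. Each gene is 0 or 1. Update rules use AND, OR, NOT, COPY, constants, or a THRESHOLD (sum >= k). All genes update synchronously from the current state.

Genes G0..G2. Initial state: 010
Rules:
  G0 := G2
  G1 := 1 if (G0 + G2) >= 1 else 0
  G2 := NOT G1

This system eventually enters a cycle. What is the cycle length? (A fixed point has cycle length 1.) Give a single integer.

Answer: 5

Derivation:
Step 0: 010
Step 1: G0=G2=0 G1=(0+0>=1)=0 G2=NOT G1=NOT 1=0 -> 000
Step 2: G0=G2=0 G1=(0+0>=1)=0 G2=NOT G1=NOT 0=1 -> 001
Step 3: G0=G2=1 G1=(0+1>=1)=1 G2=NOT G1=NOT 0=1 -> 111
Step 4: G0=G2=1 G1=(1+1>=1)=1 G2=NOT G1=NOT 1=0 -> 110
Step 5: G0=G2=0 G1=(1+0>=1)=1 G2=NOT G1=NOT 1=0 -> 010
State from step 5 equals state from step 0 -> cycle length 5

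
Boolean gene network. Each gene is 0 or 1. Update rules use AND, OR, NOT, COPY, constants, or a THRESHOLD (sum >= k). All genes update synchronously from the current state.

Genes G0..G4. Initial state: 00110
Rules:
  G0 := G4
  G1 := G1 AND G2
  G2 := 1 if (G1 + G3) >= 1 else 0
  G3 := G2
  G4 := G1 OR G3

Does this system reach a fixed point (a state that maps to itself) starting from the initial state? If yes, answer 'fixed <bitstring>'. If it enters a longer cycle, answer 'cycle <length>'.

Answer: fixed 10111

Derivation:
Step 0: 00110
Step 1: G0=G4=0 G1=G1&G2=0&1=0 G2=(0+1>=1)=1 G3=G2=1 G4=G1|G3=0|1=1 -> 00111
Step 2: G0=G4=1 G1=G1&G2=0&1=0 G2=(0+1>=1)=1 G3=G2=1 G4=G1|G3=0|1=1 -> 10111
Step 3: G0=G4=1 G1=G1&G2=0&1=0 G2=(0+1>=1)=1 G3=G2=1 G4=G1|G3=0|1=1 -> 10111
Fixed point reached at step 2: 10111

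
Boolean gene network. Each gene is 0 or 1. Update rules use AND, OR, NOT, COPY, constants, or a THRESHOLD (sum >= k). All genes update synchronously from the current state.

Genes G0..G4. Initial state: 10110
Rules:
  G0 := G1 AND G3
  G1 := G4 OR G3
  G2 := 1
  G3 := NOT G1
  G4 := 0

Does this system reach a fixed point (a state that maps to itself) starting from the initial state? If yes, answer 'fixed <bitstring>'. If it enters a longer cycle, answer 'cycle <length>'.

Answer: cycle 4

Derivation:
Step 0: 10110
Step 1: G0=G1&G3=0&1=0 G1=G4|G3=0|1=1 G2=1(const) G3=NOT G1=NOT 0=1 G4=0(const) -> 01110
Step 2: G0=G1&G3=1&1=1 G1=G4|G3=0|1=1 G2=1(const) G3=NOT G1=NOT 1=0 G4=0(const) -> 11100
Step 3: G0=G1&G3=1&0=0 G1=G4|G3=0|0=0 G2=1(const) G3=NOT G1=NOT 1=0 G4=0(const) -> 00100
Step 4: G0=G1&G3=0&0=0 G1=G4|G3=0|0=0 G2=1(const) G3=NOT G1=NOT 0=1 G4=0(const) -> 00110
Step 5: G0=G1&G3=0&1=0 G1=G4|G3=0|1=1 G2=1(const) G3=NOT G1=NOT 0=1 G4=0(const) -> 01110
Cycle of length 4 starting at step 1 -> no fixed point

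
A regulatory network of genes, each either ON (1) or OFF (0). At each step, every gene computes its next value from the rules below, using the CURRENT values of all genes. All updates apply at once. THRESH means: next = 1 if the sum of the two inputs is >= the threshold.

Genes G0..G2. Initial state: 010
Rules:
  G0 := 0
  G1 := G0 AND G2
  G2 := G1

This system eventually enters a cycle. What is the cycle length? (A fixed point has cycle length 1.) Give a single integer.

Step 0: 010
Step 1: G0=0(const) G1=G0&G2=0&0=0 G2=G1=1 -> 001
Step 2: G0=0(const) G1=G0&G2=0&1=0 G2=G1=0 -> 000
Step 3: G0=0(const) G1=G0&G2=0&0=0 G2=G1=0 -> 000
State from step 3 equals state from step 2 -> cycle length 1

Answer: 1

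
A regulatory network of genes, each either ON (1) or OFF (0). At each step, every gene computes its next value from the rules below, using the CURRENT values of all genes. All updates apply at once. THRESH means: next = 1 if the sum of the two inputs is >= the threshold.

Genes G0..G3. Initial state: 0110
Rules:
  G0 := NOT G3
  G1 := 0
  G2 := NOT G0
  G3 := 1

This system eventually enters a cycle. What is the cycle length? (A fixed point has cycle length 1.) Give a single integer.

Answer: 1

Derivation:
Step 0: 0110
Step 1: G0=NOT G3=NOT 0=1 G1=0(const) G2=NOT G0=NOT 0=1 G3=1(const) -> 1011
Step 2: G0=NOT G3=NOT 1=0 G1=0(const) G2=NOT G0=NOT 1=0 G3=1(const) -> 0001
Step 3: G0=NOT G3=NOT 1=0 G1=0(const) G2=NOT G0=NOT 0=1 G3=1(const) -> 0011
Step 4: G0=NOT G3=NOT 1=0 G1=0(const) G2=NOT G0=NOT 0=1 G3=1(const) -> 0011
State from step 4 equals state from step 3 -> cycle length 1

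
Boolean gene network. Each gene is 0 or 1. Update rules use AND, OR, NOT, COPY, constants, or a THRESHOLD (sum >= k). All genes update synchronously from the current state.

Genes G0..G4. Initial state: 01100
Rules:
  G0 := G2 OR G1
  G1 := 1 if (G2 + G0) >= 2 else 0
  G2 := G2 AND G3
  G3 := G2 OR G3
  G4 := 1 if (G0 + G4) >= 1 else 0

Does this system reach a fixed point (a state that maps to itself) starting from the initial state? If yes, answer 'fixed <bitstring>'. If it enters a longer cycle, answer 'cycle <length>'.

Step 0: 01100
Step 1: G0=G2|G1=1|1=1 G1=(1+0>=2)=0 G2=G2&G3=1&0=0 G3=G2|G3=1|0=1 G4=(0+0>=1)=0 -> 10010
Step 2: G0=G2|G1=0|0=0 G1=(0+1>=2)=0 G2=G2&G3=0&1=0 G3=G2|G3=0|1=1 G4=(1+0>=1)=1 -> 00011
Step 3: G0=G2|G1=0|0=0 G1=(0+0>=2)=0 G2=G2&G3=0&1=0 G3=G2|G3=0|1=1 G4=(0+1>=1)=1 -> 00011
Fixed point reached at step 2: 00011

Answer: fixed 00011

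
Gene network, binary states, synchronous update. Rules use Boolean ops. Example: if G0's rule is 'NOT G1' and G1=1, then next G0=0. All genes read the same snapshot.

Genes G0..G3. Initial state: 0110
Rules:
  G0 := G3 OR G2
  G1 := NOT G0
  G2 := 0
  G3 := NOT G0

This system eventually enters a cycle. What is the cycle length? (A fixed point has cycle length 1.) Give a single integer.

Step 0: 0110
Step 1: G0=G3|G2=0|1=1 G1=NOT G0=NOT 0=1 G2=0(const) G3=NOT G0=NOT 0=1 -> 1101
Step 2: G0=G3|G2=1|0=1 G1=NOT G0=NOT 1=0 G2=0(const) G3=NOT G0=NOT 1=0 -> 1000
Step 3: G0=G3|G2=0|0=0 G1=NOT G0=NOT 1=0 G2=0(const) G3=NOT G0=NOT 1=0 -> 0000
Step 4: G0=G3|G2=0|0=0 G1=NOT G0=NOT 0=1 G2=0(const) G3=NOT G0=NOT 0=1 -> 0101
Step 5: G0=G3|G2=1|0=1 G1=NOT G0=NOT 0=1 G2=0(const) G3=NOT G0=NOT 0=1 -> 1101
State from step 5 equals state from step 1 -> cycle length 4

Answer: 4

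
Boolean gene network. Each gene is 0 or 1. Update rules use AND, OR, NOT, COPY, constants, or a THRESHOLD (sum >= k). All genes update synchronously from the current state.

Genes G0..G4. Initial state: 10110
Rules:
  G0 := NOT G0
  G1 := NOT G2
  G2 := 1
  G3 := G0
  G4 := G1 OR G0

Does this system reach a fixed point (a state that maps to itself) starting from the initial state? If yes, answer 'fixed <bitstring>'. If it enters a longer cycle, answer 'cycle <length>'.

Answer: cycle 2

Derivation:
Step 0: 10110
Step 1: G0=NOT G0=NOT 1=0 G1=NOT G2=NOT 1=0 G2=1(const) G3=G0=1 G4=G1|G0=0|1=1 -> 00111
Step 2: G0=NOT G0=NOT 0=1 G1=NOT G2=NOT 1=0 G2=1(const) G3=G0=0 G4=G1|G0=0|0=0 -> 10100
Step 3: G0=NOT G0=NOT 1=0 G1=NOT G2=NOT 1=0 G2=1(const) G3=G0=1 G4=G1|G0=0|1=1 -> 00111
Cycle of length 2 starting at step 1 -> no fixed point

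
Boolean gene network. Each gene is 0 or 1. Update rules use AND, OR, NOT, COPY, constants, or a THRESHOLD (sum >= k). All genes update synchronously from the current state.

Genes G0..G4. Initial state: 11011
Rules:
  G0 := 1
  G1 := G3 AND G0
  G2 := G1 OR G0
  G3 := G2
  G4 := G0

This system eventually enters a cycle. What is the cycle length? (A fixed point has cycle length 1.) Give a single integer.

Step 0: 11011
Step 1: G0=1(const) G1=G3&G0=1&1=1 G2=G1|G0=1|1=1 G3=G2=0 G4=G0=1 -> 11101
Step 2: G0=1(const) G1=G3&G0=0&1=0 G2=G1|G0=1|1=1 G3=G2=1 G4=G0=1 -> 10111
Step 3: G0=1(const) G1=G3&G0=1&1=1 G2=G1|G0=0|1=1 G3=G2=1 G4=G0=1 -> 11111
Step 4: G0=1(const) G1=G3&G0=1&1=1 G2=G1|G0=1|1=1 G3=G2=1 G4=G0=1 -> 11111
State from step 4 equals state from step 3 -> cycle length 1

Answer: 1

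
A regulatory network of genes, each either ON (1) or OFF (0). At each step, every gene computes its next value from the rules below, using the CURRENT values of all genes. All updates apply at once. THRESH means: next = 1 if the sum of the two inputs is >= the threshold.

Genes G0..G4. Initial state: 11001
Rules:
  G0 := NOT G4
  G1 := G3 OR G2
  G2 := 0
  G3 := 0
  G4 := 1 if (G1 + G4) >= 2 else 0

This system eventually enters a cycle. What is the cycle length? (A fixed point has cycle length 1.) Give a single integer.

Step 0: 11001
Step 1: G0=NOT G4=NOT 1=0 G1=G3|G2=0|0=0 G2=0(const) G3=0(const) G4=(1+1>=2)=1 -> 00001
Step 2: G0=NOT G4=NOT 1=0 G1=G3|G2=0|0=0 G2=0(const) G3=0(const) G4=(0+1>=2)=0 -> 00000
Step 3: G0=NOT G4=NOT 0=1 G1=G3|G2=0|0=0 G2=0(const) G3=0(const) G4=(0+0>=2)=0 -> 10000
Step 4: G0=NOT G4=NOT 0=1 G1=G3|G2=0|0=0 G2=0(const) G3=0(const) G4=(0+0>=2)=0 -> 10000
State from step 4 equals state from step 3 -> cycle length 1

Answer: 1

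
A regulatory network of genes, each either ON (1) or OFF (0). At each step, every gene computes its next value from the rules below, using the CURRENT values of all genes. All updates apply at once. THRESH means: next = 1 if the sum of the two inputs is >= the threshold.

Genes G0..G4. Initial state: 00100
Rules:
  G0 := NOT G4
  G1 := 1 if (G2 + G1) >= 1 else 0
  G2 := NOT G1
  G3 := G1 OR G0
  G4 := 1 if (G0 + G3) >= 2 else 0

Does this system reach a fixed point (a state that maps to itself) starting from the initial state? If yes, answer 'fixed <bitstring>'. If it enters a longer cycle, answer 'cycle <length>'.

Answer: cycle 4

Derivation:
Step 0: 00100
Step 1: G0=NOT G4=NOT 0=1 G1=(1+0>=1)=1 G2=NOT G1=NOT 0=1 G3=G1|G0=0|0=0 G4=(0+0>=2)=0 -> 11100
Step 2: G0=NOT G4=NOT 0=1 G1=(1+1>=1)=1 G2=NOT G1=NOT 1=0 G3=G1|G0=1|1=1 G4=(1+0>=2)=0 -> 11010
Step 3: G0=NOT G4=NOT 0=1 G1=(0+1>=1)=1 G2=NOT G1=NOT 1=0 G3=G1|G0=1|1=1 G4=(1+1>=2)=1 -> 11011
Step 4: G0=NOT G4=NOT 1=0 G1=(0+1>=1)=1 G2=NOT G1=NOT 1=0 G3=G1|G0=1|1=1 G4=(1+1>=2)=1 -> 01011
Step 5: G0=NOT G4=NOT 1=0 G1=(0+1>=1)=1 G2=NOT G1=NOT 1=0 G3=G1|G0=1|0=1 G4=(0+1>=2)=0 -> 01010
Step 6: G0=NOT G4=NOT 0=1 G1=(0+1>=1)=1 G2=NOT G1=NOT 1=0 G3=G1|G0=1|0=1 G4=(0+1>=2)=0 -> 11010
Cycle of length 4 starting at step 2 -> no fixed point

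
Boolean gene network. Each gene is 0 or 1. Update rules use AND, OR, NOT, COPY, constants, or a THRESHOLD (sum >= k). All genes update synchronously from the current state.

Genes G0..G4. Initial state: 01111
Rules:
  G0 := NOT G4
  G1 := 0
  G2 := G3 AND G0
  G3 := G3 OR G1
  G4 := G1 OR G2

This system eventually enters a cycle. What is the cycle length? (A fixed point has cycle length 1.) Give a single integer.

Step 0: 01111
Step 1: G0=NOT G4=NOT 1=0 G1=0(const) G2=G3&G0=1&0=0 G3=G3|G1=1|1=1 G4=G1|G2=1|1=1 -> 00011
Step 2: G0=NOT G4=NOT 1=0 G1=0(const) G2=G3&G0=1&0=0 G3=G3|G1=1|0=1 G4=G1|G2=0|0=0 -> 00010
Step 3: G0=NOT G4=NOT 0=1 G1=0(const) G2=G3&G0=1&0=0 G3=G3|G1=1|0=1 G4=G1|G2=0|0=0 -> 10010
Step 4: G0=NOT G4=NOT 0=1 G1=0(const) G2=G3&G0=1&1=1 G3=G3|G1=1|0=1 G4=G1|G2=0|0=0 -> 10110
Step 5: G0=NOT G4=NOT 0=1 G1=0(const) G2=G3&G0=1&1=1 G3=G3|G1=1|0=1 G4=G1|G2=0|1=1 -> 10111
Step 6: G0=NOT G4=NOT 1=0 G1=0(const) G2=G3&G0=1&1=1 G3=G3|G1=1|0=1 G4=G1|G2=0|1=1 -> 00111
Step 7: G0=NOT G4=NOT 1=0 G1=0(const) G2=G3&G0=1&0=0 G3=G3|G1=1|0=1 G4=G1|G2=0|1=1 -> 00011
State from step 7 equals state from step 1 -> cycle length 6

Answer: 6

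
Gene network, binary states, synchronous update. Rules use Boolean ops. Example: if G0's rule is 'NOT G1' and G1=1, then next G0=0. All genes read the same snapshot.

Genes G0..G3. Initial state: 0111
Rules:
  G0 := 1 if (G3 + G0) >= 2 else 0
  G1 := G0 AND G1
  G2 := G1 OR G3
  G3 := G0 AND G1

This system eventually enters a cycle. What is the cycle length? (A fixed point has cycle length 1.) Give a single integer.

Step 0: 0111
Step 1: G0=(1+0>=2)=0 G1=G0&G1=0&1=0 G2=G1|G3=1|1=1 G3=G0&G1=0&1=0 -> 0010
Step 2: G0=(0+0>=2)=0 G1=G0&G1=0&0=0 G2=G1|G3=0|0=0 G3=G0&G1=0&0=0 -> 0000
Step 3: G0=(0+0>=2)=0 G1=G0&G1=0&0=0 G2=G1|G3=0|0=0 G3=G0&G1=0&0=0 -> 0000
State from step 3 equals state from step 2 -> cycle length 1

Answer: 1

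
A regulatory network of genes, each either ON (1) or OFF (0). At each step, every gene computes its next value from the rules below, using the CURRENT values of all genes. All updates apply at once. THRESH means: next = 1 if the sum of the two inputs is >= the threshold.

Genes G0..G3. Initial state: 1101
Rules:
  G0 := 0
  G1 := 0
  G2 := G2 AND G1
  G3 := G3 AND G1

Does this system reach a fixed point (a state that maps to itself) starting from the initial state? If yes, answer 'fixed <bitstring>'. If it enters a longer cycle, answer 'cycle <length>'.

Answer: fixed 0000

Derivation:
Step 0: 1101
Step 1: G0=0(const) G1=0(const) G2=G2&G1=0&1=0 G3=G3&G1=1&1=1 -> 0001
Step 2: G0=0(const) G1=0(const) G2=G2&G1=0&0=0 G3=G3&G1=1&0=0 -> 0000
Step 3: G0=0(const) G1=0(const) G2=G2&G1=0&0=0 G3=G3&G1=0&0=0 -> 0000
Fixed point reached at step 2: 0000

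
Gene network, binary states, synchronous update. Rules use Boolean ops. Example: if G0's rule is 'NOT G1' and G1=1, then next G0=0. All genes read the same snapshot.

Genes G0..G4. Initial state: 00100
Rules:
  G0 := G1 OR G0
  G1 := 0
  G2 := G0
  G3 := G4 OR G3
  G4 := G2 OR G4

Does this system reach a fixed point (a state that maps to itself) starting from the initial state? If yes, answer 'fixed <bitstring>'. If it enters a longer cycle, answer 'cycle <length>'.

Answer: fixed 00011

Derivation:
Step 0: 00100
Step 1: G0=G1|G0=0|0=0 G1=0(const) G2=G0=0 G3=G4|G3=0|0=0 G4=G2|G4=1|0=1 -> 00001
Step 2: G0=G1|G0=0|0=0 G1=0(const) G2=G0=0 G3=G4|G3=1|0=1 G4=G2|G4=0|1=1 -> 00011
Step 3: G0=G1|G0=0|0=0 G1=0(const) G2=G0=0 G3=G4|G3=1|1=1 G4=G2|G4=0|1=1 -> 00011
Fixed point reached at step 2: 00011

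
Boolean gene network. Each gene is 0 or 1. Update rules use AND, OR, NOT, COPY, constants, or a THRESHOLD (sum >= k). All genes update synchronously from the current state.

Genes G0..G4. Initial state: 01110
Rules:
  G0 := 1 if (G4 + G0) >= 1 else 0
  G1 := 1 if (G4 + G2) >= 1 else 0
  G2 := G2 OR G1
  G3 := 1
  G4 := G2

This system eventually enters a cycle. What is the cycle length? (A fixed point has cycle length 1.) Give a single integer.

Step 0: 01110
Step 1: G0=(0+0>=1)=0 G1=(0+1>=1)=1 G2=G2|G1=1|1=1 G3=1(const) G4=G2=1 -> 01111
Step 2: G0=(1+0>=1)=1 G1=(1+1>=1)=1 G2=G2|G1=1|1=1 G3=1(const) G4=G2=1 -> 11111
Step 3: G0=(1+1>=1)=1 G1=(1+1>=1)=1 G2=G2|G1=1|1=1 G3=1(const) G4=G2=1 -> 11111
State from step 3 equals state from step 2 -> cycle length 1

Answer: 1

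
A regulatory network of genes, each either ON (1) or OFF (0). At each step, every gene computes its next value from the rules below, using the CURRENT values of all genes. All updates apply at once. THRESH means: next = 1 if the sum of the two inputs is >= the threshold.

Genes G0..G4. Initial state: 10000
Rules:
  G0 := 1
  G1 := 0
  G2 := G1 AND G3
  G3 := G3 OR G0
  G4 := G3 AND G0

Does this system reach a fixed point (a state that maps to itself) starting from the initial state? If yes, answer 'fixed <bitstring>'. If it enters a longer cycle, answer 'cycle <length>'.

Step 0: 10000
Step 1: G0=1(const) G1=0(const) G2=G1&G3=0&0=0 G3=G3|G0=0|1=1 G4=G3&G0=0&1=0 -> 10010
Step 2: G0=1(const) G1=0(const) G2=G1&G3=0&1=0 G3=G3|G0=1|1=1 G4=G3&G0=1&1=1 -> 10011
Step 3: G0=1(const) G1=0(const) G2=G1&G3=0&1=0 G3=G3|G0=1|1=1 G4=G3&G0=1&1=1 -> 10011
Fixed point reached at step 2: 10011

Answer: fixed 10011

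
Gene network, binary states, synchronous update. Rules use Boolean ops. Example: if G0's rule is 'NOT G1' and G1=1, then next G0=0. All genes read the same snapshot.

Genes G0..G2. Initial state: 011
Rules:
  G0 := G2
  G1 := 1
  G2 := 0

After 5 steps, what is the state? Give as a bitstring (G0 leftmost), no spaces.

Step 1: G0=G2=1 G1=1(const) G2=0(const) -> 110
Step 2: G0=G2=0 G1=1(const) G2=0(const) -> 010
Step 3: G0=G2=0 G1=1(const) G2=0(const) -> 010
Step 4: G0=G2=0 G1=1(const) G2=0(const) -> 010
Step 5: G0=G2=0 G1=1(const) G2=0(const) -> 010

010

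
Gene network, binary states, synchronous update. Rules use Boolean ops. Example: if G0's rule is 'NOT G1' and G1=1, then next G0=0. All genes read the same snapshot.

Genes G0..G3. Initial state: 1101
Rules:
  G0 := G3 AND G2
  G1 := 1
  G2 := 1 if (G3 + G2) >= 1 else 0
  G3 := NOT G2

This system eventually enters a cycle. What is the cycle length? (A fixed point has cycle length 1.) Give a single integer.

Answer: 1

Derivation:
Step 0: 1101
Step 1: G0=G3&G2=1&0=0 G1=1(const) G2=(1+0>=1)=1 G3=NOT G2=NOT 0=1 -> 0111
Step 2: G0=G3&G2=1&1=1 G1=1(const) G2=(1+1>=1)=1 G3=NOT G2=NOT 1=0 -> 1110
Step 3: G0=G3&G2=0&1=0 G1=1(const) G2=(0+1>=1)=1 G3=NOT G2=NOT 1=0 -> 0110
Step 4: G0=G3&G2=0&1=0 G1=1(const) G2=(0+1>=1)=1 G3=NOT G2=NOT 1=0 -> 0110
State from step 4 equals state from step 3 -> cycle length 1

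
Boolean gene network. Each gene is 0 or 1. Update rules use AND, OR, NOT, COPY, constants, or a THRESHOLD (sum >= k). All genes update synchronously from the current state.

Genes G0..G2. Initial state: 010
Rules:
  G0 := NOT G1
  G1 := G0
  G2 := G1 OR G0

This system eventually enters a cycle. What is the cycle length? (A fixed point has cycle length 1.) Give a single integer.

Step 0: 010
Step 1: G0=NOT G1=NOT 1=0 G1=G0=0 G2=G1|G0=1|0=1 -> 001
Step 2: G0=NOT G1=NOT 0=1 G1=G0=0 G2=G1|G0=0|0=0 -> 100
Step 3: G0=NOT G1=NOT 0=1 G1=G0=1 G2=G1|G0=0|1=1 -> 111
Step 4: G0=NOT G1=NOT 1=0 G1=G0=1 G2=G1|G0=1|1=1 -> 011
Step 5: G0=NOT G1=NOT 1=0 G1=G0=0 G2=G1|G0=1|0=1 -> 001
State from step 5 equals state from step 1 -> cycle length 4

Answer: 4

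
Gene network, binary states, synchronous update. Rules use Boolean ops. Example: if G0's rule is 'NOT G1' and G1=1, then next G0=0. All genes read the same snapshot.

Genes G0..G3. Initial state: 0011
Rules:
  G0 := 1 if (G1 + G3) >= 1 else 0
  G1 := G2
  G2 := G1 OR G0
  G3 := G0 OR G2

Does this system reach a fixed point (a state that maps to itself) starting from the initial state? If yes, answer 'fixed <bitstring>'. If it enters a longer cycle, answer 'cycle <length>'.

Answer: fixed 1111

Derivation:
Step 0: 0011
Step 1: G0=(0+1>=1)=1 G1=G2=1 G2=G1|G0=0|0=0 G3=G0|G2=0|1=1 -> 1101
Step 2: G0=(1+1>=1)=1 G1=G2=0 G2=G1|G0=1|1=1 G3=G0|G2=1|0=1 -> 1011
Step 3: G0=(0+1>=1)=1 G1=G2=1 G2=G1|G0=0|1=1 G3=G0|G2=1|1=1 -> 1111
Step 4: G0=(1+1>=1)=1 G1=G2=1 G2=G1|G0=1|1=1 G3=G0|G2=1|1=1 -> 1111
Fixed point reached at step 3: 1111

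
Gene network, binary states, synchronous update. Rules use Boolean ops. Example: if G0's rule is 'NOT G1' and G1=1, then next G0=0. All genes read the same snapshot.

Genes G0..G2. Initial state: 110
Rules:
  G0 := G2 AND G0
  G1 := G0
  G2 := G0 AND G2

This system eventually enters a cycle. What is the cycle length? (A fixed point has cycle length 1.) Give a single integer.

Step 0: 110
Step 1: G0=G2&G0=0&1=0 G1=G0=1 G2=G0&G2=1&0=0 -> 010
Step 2: G0=G2&G0=0&0=0 G1=G0=0 G2=G0&G2=0&0=0 -> 000
Step 3: G0=G2&G0=0&0=0 G1=G0=0 G2=G0&G2=0&0=0 -> 000
State from step 3 equals state from step 2 -> cycle length 1

Answer: 1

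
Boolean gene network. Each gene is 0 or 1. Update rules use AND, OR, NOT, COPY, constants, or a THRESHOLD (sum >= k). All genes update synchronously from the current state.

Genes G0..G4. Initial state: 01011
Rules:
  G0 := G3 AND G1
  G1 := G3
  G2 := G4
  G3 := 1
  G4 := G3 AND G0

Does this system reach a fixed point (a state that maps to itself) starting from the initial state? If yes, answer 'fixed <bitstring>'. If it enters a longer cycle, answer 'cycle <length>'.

Answer: fixed 11111

Derivation:
Step 0: 01011
Step 1: G0=G3&G1=1&1=1 G1=G3=1 G2=G4=1 G3=1(const) G4=G3&G0=1&0=0 -> 11110
Step 2: G0=G3&G1=1&1=1 G1=G3=1 G2=G4=0 G3=1(const) G4=G3&G0=1&1=1 -> 11011
Step 3: G0=G3&G1=1&1=1 G1=G3=1 G2=G4=1 G3=1(const) G4=G3&G0=1&1=1 -> 11111
Step 4: G0=G3&G1=1&1=1 G1=G3=1 G2=G4=1 G3=1(const) G4=G3&G0=1&1=1 -> 11111
Fixed point reached at step 3: 11111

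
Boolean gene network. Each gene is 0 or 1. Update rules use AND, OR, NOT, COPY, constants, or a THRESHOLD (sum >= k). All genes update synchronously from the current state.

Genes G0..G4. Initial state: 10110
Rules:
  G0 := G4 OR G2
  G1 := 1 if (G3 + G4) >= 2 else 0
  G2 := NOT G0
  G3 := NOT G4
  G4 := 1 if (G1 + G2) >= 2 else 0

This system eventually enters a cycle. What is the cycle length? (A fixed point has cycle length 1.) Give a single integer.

Step 0: 10110
Step 1: G0=G4|G2=0|1=1 G1=(1+0>=2)=0 G2=NOT G0=NOT 1=0 G3=NOT G4=NOT 0=1 G4=(0+1>=2)=0 -> 10010
Step 2: G0=G4|G2=0|0=0 G1=(1+0>=2)=0 G2=NOT G0=NOT 1=0 G3=NOT G4=NOT 0=1 G4=(0+0>=2)=0 -> 00010
Step 3: G0=G4|G2=0|0=0 G1=(1+0>=2)=0 G2=NOT G0=NOT 0=1 G3=NOT G4=NOT 0=1 G4=(0+0>=2)=0 -> 00110
Step 4: G0=G4|G2=0|1=1 G1=(1+0>=2)=0 G2=NOT G0=NOT 0=1 G3=NOT G4=NOT 0=1 G4=(0+1>=2)=0 -> 10110
State from step 4 equals state from step 0 -> cycle length 4

Answer: 4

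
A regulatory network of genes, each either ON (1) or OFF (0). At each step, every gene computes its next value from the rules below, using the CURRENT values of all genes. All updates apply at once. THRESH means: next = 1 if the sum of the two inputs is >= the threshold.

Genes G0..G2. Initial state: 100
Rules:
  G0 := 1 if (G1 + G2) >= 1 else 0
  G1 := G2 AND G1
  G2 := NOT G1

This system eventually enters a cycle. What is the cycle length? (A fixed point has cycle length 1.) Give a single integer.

Step 0: 100
Step 1: G0=(0+0>=1)=0 G1=G2&G1=0&0=0 G2=NOT G1=NOT 0=1 -> 001
Step 2: G0=(0+1>=1)=1 G1=G2&G1=1&0=0 G2=NOT G1=NOT 0=1 -> 101
Step 3: G0=(0+1>=1)=1 G1=G2&G1=1&0=0 G2=NOT G1=NOT 0=1 -> 101
State from step 3 equals state from step 2 -> cycle length 1

Answer: 1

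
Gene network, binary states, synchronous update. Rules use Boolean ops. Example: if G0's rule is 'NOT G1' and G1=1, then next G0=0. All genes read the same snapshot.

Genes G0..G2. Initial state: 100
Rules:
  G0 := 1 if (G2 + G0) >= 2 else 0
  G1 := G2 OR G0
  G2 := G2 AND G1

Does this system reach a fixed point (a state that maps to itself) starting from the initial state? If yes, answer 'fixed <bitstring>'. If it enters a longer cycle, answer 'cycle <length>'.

Step 0: 100
Step 1: G0=(0+1>=2)=0 G1=G2|G0=0|1=1 G2=G2&G1=0&0=0 -> 010
Step 2: G0=(0+0>=2)=0 G1=G2|G0=0|0=0 G2=G2&G1=0&1=0 -> 000
Step 3: G0=(0+0>=2)=0 G1=G2|G0=0|0=0 G2=G2&G1=0&0=0 -> 000
Fixed point reached at step 2: 000

Answer: fixed 000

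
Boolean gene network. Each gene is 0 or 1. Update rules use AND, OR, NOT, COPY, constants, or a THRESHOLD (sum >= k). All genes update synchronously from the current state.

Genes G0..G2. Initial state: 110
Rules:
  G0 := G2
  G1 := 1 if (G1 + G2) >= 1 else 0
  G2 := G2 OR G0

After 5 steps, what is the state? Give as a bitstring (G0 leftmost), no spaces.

Step 1: G0=G2=0 G1=(1+0>=1)=1 G2=G2|G0=0|1=1 -> 011
Step 2: G0=G2=1 G1=(1+1>=1)=1 G2=G2|G0=1|0=1 -> 111
Step 3: G0=G2=1 G1=(1+1>=1)=1 G2=G2|G0=1|1=1 -> 111
Step 4: G0=G2=1 G1=(1+1>=1)=1 G2=G2|G0=1|1=1 -> 111
Step 5: G0=G2=1 G1=(1+1>=1)=1 G2=G2|G0=1|1=1 -> 111

111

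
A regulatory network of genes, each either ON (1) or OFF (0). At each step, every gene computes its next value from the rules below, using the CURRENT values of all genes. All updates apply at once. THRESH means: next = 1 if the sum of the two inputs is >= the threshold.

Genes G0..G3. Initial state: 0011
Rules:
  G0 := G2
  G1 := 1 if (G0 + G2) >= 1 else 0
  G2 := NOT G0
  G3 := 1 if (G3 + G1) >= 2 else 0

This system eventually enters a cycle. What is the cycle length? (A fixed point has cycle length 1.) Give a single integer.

Answer: 4

Derivation:
Step 0: 0011
Step 1: G0=G2=1 G1=(0+1>=1)=1 G2=NOT G0=NOT 0=1 G3=(1+0>=2)=0 -> 1110
Step 2: G0=G2=1 G1=(1+1>=1)=1 G2=NOT G0=NOT 1=0 G3=(0+1>=2)=0 -> 1100
Step 3: G0=G2=0 G1=(1+0>=1)=1 G2=NOT G0=NOT 1=0 G3=(0+1>=2)=0 -> 0100
Step 4: G0=G2=0 G1=(0+0>=1)=0 G2=NOT G0=NOT 0=1 G3=(0+1>=2)=0 -> 0010
Step 5: G0=G2=1 G1=(0+1>=1)=1 G2=NOT G0=NOT 0=1 G3=(0+0>=2)=0 -> 1110
State from step 5 equals state from step 1 -> cycle length 4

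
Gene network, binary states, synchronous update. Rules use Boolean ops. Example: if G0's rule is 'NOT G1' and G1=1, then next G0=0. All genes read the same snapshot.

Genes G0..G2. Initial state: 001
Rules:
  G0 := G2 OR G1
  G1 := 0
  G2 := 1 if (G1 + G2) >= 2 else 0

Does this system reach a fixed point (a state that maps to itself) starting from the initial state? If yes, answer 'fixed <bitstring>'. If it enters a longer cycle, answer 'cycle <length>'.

Step 0: 001
Step 1: G0=G2|G1=1|0=1 G1=0(const) G2=(0+1>=2)=0 -> 100
Step 2: G0=G2|G1=0|0=0 G1=0(const) G2=(0+0>=2)=0 -> 000
Step 3: G0=G2|G1=0|0=0 G1=0(const) G2=(0+0>=2)=0 -> 000
Fixed point reached at step 2: 000

Answer: fixed 000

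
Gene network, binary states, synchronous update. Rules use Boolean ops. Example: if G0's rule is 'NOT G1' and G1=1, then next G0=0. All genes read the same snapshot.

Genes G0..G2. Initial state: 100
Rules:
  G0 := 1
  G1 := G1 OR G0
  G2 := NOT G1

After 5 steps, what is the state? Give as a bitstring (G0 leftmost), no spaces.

Step 1: G0=1(const) G1=G1|G0=0|1=1 G2=NOT G1=NOT 0=1 -> 111
Step 2: G0=1(const) G1=G1|G0=1|1=1 G2=NOT G1=NOT 1=0 -> 110
Step 3: G0=1(const) G1=G1|G0=1|1=1 G2=NOT G1=NOT 1=0 -> 110
Step 4: G0=1(const) G1=G1|G0=1|1=1 G2=NOT G1=NOT 1=0 -> 110
Step 5: G0=1(const) G1=G1|G0=1|1=1 G2=NOT G1=NOT 1=0 -> 110

110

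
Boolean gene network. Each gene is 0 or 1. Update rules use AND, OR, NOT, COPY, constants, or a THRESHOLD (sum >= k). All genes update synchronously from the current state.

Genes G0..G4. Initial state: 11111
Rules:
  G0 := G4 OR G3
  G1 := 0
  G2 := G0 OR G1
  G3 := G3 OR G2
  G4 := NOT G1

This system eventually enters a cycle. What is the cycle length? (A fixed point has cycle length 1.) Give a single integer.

Step 0: 11111
Step 1: G0=G4|G3=1|1=1 G1=0(const) G2=G0|G1=1|1=1 G3=G3|G2=1|1=1 G4=NOT G1=NOT 1=0 -> 10110
Step 2: G0=G4|G3=0|1=1 G1=0(const) G2=G0|G1=1|0=1 G3=G3|G2=1|1=1 G4=NOT G1=NOT 0=1 -> 10111
Step 3: G0=G4|G3=1|1=1 G1=0(const) G2=G0|G1=1|0=1 G3=G3|G2=1|1=1 G4=NOT G1=NOT 0=1 -> 10111
State from step 3 equals state from step 2 -> cycle length 1

Answer: 1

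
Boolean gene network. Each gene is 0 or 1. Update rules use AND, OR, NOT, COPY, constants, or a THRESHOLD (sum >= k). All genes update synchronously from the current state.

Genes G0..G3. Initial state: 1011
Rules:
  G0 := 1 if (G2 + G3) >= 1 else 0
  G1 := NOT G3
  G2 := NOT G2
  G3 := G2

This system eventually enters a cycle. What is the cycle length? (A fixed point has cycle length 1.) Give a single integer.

Answer: 2

Derivation:
Step 0: 1011
Step 1: G0=(1+1>=1)=1 G1=NOT G3=NOT 1=0 G2=NOT G2=NOT 1=0 G3=G2=1 -> 1001
Step 2: G0=(0+1>=1)=1 G1=NOT G3=NOT 1=0 G2=NOT G2=NOT 0=1 G3=G2=0 -> 1010
Step 3: G0=(1+0>=1)=1 G1=NOT G3=NOT 0=1 G2=NOT G2=NOT 1=0 G3=G2=1 -> 1101
Step 4: G0=(0+1>=1)=1 G1=NOT G3=NOT 1=0 G2=NOT G2=NOT 0=1 G3=G2=0 -> 1010
State from step 4 equals state from step 2 -> cycle length 2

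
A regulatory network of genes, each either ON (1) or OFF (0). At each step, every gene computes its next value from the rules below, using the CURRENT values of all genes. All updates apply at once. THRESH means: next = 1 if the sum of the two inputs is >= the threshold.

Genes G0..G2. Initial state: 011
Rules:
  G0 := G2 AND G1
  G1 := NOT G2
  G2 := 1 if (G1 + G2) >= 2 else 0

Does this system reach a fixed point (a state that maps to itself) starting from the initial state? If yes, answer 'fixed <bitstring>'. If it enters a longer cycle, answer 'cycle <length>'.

Step 0: 011
Step 1: G0=G2&G1=1&1=1 G1=NOT G2=NOT 1=0 G2=(1+1>=2)=1 -> 101
Step 2: G0=G2&G1=1&0=0 G1=NOT G2=NOT 1=0 G2=(0+1>=2)=0 -> 000
Step 3: G0=G2&G1=0&0=0 G1=NOT G2=NOT 0=1 G2=(0+0>=2)=0 -> 010
Step 4: G0=G2&G1=0&1=0 G1=NOT G2=NOT 0=1 G2=(1+0>=2)=0 -> 010
Fixed point reached at step 3: 010

Answer: fixed 010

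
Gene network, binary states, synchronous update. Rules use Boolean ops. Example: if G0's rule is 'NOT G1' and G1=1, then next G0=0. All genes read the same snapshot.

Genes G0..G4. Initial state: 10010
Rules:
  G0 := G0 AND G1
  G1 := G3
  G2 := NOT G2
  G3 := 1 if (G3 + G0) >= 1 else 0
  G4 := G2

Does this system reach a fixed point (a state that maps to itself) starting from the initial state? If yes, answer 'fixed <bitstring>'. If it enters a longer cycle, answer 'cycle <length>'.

Answer: cycle 2

Derivation:
Step 0: 10010
Step 1: G0=G0&G1=1&0=0 G1=G3=1 G2=NOT G2=NOT 0=1 G3=(1+1>=1)=1 G4=G2=0 -> 01110
Step 2: G0=G0&G1=0&1=0 G1=G3=1 G2=NOT G2=NOT 1=0 G3=(1+0>=1)=1 G4=G2=1 -> 01011
Step 3: G0=G0&G1=0&1=0 G1=G3=1 G2=NOT G2=NOT 0=1 G3=(1+0>=1)=1 G4=G2=0 -> 01110
Cycle of length 2 starting at step 1 -> no fixed point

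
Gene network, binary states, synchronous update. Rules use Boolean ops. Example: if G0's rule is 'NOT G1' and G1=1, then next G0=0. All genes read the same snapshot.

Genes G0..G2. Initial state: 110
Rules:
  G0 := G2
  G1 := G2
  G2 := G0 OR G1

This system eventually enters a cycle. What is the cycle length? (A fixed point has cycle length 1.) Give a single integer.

Step 0: 110
Step 1: G0=G2=0 G1=G2=0 G2=G0|G1=1|1=1 -> 001
Step 2: G0=G2=1 G1=G2=1 G2=G0|G1=0|0=0 -> 110
State from step 2 equals state from step 0 -> cycle length 2

Answer: 2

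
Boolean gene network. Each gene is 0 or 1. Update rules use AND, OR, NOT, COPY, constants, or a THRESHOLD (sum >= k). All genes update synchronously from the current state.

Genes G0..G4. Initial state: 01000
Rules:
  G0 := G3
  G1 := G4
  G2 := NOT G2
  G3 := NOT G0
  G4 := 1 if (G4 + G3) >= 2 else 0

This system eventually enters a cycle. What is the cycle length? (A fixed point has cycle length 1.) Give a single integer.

Answer: 4

Derivation:
Step 0: 01000
Step 1: G0=G3=0 G1=G4=0 G2=NOT G2=NOT 0=1 G3=NOT G0=NOT 0=1 G4=(0+0>=2)=0 -> 00110
Step 2: G0=G3=1 G1=G4=0 G2=NOT G2=NOT 1=0 G3=NOT G0=NOT 0=1 G4=(0+1>=2)=0 -> 10010
Step 3: G0=G3=1 G1=G4=0 G2=NOT G2=NOT 0=1 G3=NOT G0=NOT 1=0 G4=(0+1>=2)=0 -> 10100
Step 4: G0=G3=0 G1=G4=0 G2=NOT G2=NOT 1=0 G3=NOT G0=NOT 1=0 G4=(0+0>=2)=0 -> 00000
Step 5: G0=G3=0 G1=G4=0 G2=NOT G2=NOT 0=1 G3=NOT G0=NOT 0=1 G4=(0+0>=2)=0 -> 00110
State from step 5 equals state from step 1 -> cycle length 4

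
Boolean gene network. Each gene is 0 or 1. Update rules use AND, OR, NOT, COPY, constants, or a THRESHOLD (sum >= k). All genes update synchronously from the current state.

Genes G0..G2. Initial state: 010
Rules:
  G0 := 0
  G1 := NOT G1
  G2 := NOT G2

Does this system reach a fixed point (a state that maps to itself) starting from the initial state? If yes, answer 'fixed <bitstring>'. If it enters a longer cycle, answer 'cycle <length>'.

Step 0: 010
Step 1: G0=0(const) G1=NOT G1=NOT 1=0 G2=NOT G2=NOT 0=1 -> 001
Step 2: G0=0(const) G1=NOT G1=NOT 0=1 G2=NOT G2=NOT 1=0 -> 010
Cycle of length 2 starting at step 0 -> no fixed point

Answer: cycle 2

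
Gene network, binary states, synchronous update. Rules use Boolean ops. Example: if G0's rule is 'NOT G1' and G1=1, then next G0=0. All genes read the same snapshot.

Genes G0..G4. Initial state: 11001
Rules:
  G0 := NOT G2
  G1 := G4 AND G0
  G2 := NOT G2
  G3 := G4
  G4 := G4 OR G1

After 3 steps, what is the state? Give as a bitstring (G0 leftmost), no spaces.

Step 1: G0=NOT G2=NOT 0=1 G1=G4&G0=1&1=1 G2=NOT G2=NOT 0=1 G3=G4=1 G4=G4|G1=1|1=1 -> 11111
Step 2: G0=NOT G2=NOT 1=0 G1=G4&G0=1&1=1 G2=NOT G2=NOT 1=0 G3=G4=1 G4=G4|G1=1|1=1 -> 01011
Step 3: G0=NOT G2=NOT 0=1 G1=G4&G0=1&0=0 G2=NOT G2=NOT 0=1 G3=G4=1 G4=G4|G1=1|1=1 -> 10111

10111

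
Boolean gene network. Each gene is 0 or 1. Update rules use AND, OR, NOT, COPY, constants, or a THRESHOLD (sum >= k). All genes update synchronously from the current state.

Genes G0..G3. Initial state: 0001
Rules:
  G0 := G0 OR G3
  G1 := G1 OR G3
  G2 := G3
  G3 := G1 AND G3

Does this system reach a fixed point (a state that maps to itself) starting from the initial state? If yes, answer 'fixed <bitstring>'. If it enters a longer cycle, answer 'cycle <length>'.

Answer: fixed 1100

Derivation:
Step 0: 0001
Step 1: G0=G0|G3=0|1=1 G1=G1|G3=0|1=1 G2=G3=1 G3=G1&G3=0&1=0 -> 1110
Step 2: G0=G0|G3=1|0=1 G1=G1|G3=1|0=1 G2=G3=0 G3=G1&G3=1&0=0 -> 1100
Step 3: G0=G0|G3=1|0=1 G1=G1|G3=1|0=1 G2=G3=0 G3=G1&G3=1&0=0 -> 1100
Fixed point reached at step 2: 1100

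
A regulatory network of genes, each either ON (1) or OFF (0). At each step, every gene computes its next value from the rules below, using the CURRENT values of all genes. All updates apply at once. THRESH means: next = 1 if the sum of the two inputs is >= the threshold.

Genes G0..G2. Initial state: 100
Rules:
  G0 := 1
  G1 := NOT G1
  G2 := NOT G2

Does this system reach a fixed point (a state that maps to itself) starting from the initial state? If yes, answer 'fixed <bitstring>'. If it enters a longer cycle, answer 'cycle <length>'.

Step 0: 100
Step 1: G0=1(const) G1=NOT G1=NOT 0=1 G2=NOT G2=NOT 0=1 -> 111
Step 2: G0=1(const) G1=NOT G1=NOT 1=0 G2=NOT G2=NOT 1=0 -> 100
Cycle of length 2 starting at step 0 -> no fixed point

Answer: cycle 2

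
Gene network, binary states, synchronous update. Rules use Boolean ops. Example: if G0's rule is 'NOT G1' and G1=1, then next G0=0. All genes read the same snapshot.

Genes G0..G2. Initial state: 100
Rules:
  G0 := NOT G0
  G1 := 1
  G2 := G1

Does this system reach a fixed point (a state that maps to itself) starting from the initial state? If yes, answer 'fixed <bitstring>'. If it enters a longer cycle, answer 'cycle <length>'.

Step 0: 100
Step 1: G0=NOT G0=NOT 1=0 G1=1(const) G2=G1=0 -> 010
Step 2: G0=NOT G0=NOT 0=1 G1=1(const) G2=G1=1 -> 111
Step 3: G0=NOT G0=NOT 1=0 G1=1(const) G2=G1=1 -> 011
Step 4: G0=NOT G0=NOT 0=1 G1=1(const) G2=G1=1 -> 111
Cycle of length 2 starting at step 2 -> no fixed point

Answer: cycle 2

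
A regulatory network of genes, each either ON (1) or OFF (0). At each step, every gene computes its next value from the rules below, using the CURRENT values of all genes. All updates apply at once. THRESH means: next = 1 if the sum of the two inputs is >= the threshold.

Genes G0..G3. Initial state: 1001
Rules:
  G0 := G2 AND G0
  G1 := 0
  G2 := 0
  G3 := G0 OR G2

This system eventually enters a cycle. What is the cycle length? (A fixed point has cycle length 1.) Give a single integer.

Step 0: 1001
Step 1: G0=G2&G0=0&1=0 G1=0(const) G2=0(const) G3=G0|G2=1|0=1 -> 0001
Step 2: G0=G2&G0=0&0=0 G1=0(const) G2=0(const) G3=G0|G2=0|0=0 -> 0000
Step 3: G0=G2&G0=0&0=0 G1=0(const) G2=0(const) G3=G0|G2=0|0=0 -> 0000
State from step 3 equals state from step 2 -> cycle length 1

Answer: 1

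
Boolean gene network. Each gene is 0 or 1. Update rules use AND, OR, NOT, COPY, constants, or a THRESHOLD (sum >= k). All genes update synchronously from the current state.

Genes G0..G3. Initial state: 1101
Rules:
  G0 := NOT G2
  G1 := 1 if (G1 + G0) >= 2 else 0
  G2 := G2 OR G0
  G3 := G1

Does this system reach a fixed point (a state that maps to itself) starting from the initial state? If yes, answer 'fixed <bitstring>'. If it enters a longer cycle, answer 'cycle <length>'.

Answer: fixed 0010

Derivation:
Step 0: 1101
Step 1: G0=NOT G2=NOT 0=1 G1=(1+1>=2)=1 G2=G2|G0=0|1=1 G3=G1=1 -> 1111
Step 2: G0=NOT G2=NOT 1=0 G1=(1+1>=2)=1 G2=G2|G0=1|1=1 G3=G1=1 -> 0111
Step 3: G0=NOT G2=NOT 1=0 G1=(1+0>=2)=0 G2=G2|G0=1|0=1 G3=G1=1 -> 0011
Step 4: G0=NOT G2=NOT 1=0 G1=(0+0>=2)=0 G2=G2|G0=1|0=1 G3=G1=0 -> 0010
Step 5: G0=NOT G2=NOT 1=0 G1=(0+0>=2)=0 G2=G2|G0=1|0=1 G3=G1=0 -> 0010
Fixed point reached at step 4: 0010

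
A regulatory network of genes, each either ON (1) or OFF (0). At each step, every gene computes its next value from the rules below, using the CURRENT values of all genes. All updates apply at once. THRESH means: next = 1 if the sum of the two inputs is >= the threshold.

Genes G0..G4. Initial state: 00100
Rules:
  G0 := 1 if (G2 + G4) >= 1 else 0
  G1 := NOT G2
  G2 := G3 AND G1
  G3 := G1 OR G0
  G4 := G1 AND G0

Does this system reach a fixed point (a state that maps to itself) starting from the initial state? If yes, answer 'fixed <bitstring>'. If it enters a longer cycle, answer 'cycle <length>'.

Answer: cycle 4

Derivation:
Step 0: 00100
Step 1: G0=(1+0>=1)=1 G1=NOT G2=NOT 1=0 G2=G3&G1=0&0=0 G3=G1|G0=0|0=0 G4=G1&G0=0&0=0 -> 10000
Step 2: G0=(0+0>=1)=0 G1=NOT G2=NOT 0=1 G2=G3&G1=0&0=0 G3=G1|G0=0|1=1 G4=G1&G0=0&1=0 -> 01010
Step 3: G0=(0+0>=1)=0 G1=NOT G2=NOT 0=1 G2=G3&G1=1&1=1 G3=G1|G0=1|0=1 G4=G1&G0=1&0=0 -> 01110
Step 4: G0=(1+0>=1)=1 G1=NOT G2=NOT 1=0 G2=G3&G1=1&1=1 G3=G1|G0=1|0=1 G4=G1&G0=1&0=0 -> 10110
Step 5: G0=(1+0>=1)=1 G1=NOT G2=NOT 1=0 G2=G3&G1=1&0=0 G3=G1|G0=0|1=1 G4=G1&G0=0&1=0 -> 10010
Step 6: G0=(0+0>=1)=0 G1=NOT G2=NOT 0=1 G2=G3&G1=1&0=0 G3=G1|G0=0|1=1 G4=G1&G0=0&1=0 -> 01010
Cycle of length 4 starting at step 2 -> no fixed point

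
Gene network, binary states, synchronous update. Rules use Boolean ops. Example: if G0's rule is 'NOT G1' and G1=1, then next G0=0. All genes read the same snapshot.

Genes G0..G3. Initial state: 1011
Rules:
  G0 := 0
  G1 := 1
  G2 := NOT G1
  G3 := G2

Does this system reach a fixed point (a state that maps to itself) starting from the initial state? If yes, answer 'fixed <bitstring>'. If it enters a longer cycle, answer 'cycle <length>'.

Answer: fixed 0100

Derivation:
Step 0: 1011
Step 1: G0=0(const) G1=1(const) G2=NOT G1=NOT 0=1 G3=G2=1 -> 0111
Step 2: G0=0(const) G1=1(const) G2=NOT G1=NOT 1=0 G3=G2=1 -> 0101
Step 3: G0=0(const) G1=1(const) G2=NOT G1=NOT 1=0 G3=G2=0 -> 0100
Step 4: G0=0(const) G1=1(const) G2=NOT G1=NOT 1=0 G3=G2=0 -> 0100
Fixed point reached at step 3: 0100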